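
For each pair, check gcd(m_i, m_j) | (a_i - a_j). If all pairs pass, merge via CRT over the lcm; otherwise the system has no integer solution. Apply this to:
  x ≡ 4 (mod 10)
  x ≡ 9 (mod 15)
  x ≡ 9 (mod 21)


Moduli 10, 15, 21 are not pairwise coprime, so CRT works modulo lcm(m_i) when all pairwise compatibility conditions hold.
Pairwise compatibility: gcd(m_i, m_j) must divide a_i - a_j for every pair.
Merge one congruence at a time:
  Start: x ≡ 4 (mod 10).
  Combine with x ≡ 9 (mod 15): gcd(10, 15) = 5; 9 - 4 = 5, which IS divisible by 5, so compatible.
    Write x = 4 + 10·t and substitute into x ≡ 9 (mod 15): 10·t ≡ 9 − 4 = 5 (mod 15).
    Divide the congruence (and modulus) by g = 5: 2·t ≡ 1 (mod 3).
    The inverse of 2 mod 3 is 2 (since 2·2 = 4 = 1·3 + 1), so t ≡ 2·1 = 2 ≡ 2 (mod 3).
    Then x = 4 + 10·2 = 24, valid modulo lcm(10, 15) = 30: x ≡ 24 (mod 30).
  Combine with x ≡ 9 (mod 21): gcd(30, 21) = 3; 9 - 24 = -15, which IS divisible by 3, so compatible.
    Write x = 24 + 30·t and substitute into x ≡ 9 (mod 21): 30·t ≡ 9 − 24 = -15 (mod 21).
    Divide the congruence (and modulus) by g = 3: 10·t ≡ -5 (mod 7).
    Reduce coefficients mod 7: 3·t ≡ 2 (mod 7).
    The inverse of 3 mod 7 is 5 (since 3·5 = 15 = 2·7 + 1), so t ≡ 5·2 = 10 ≡ 3 (mod 7).
    Then x = 24 + 30·3 = 114, valid modulo lcm(30, 21) = 210: x ≡ 114 (mod 210).
Verify: 114 mod 10 = 4, 114 mod 15 = 9, 114 mod 21 = 9.

x ≡ 114 (mod 210).


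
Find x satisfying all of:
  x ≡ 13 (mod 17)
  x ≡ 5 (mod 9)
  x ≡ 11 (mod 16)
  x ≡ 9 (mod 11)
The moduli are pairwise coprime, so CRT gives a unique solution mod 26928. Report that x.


Product of moduli M = 17 · 9 · 16 · 11 = 26928.
Merge one congruence at a time:
  Start: x ≡ 13 (mod 17).
  Combine with x ≡ 5 (mod 9); new modulus lcm = 153.
    Write x = 13 + 17·t and substitute into x ≡ 5 (mod 9): 17·t ≡ 5 − 13 = -8 (mod 9).
    Reduce coefficients mod 9: 8·t ≡ 1 (mod 9).
    The inverse of 8 mod 9 is 8 (since 8·8 = 64 = 7·9 + 1), so t ≡ 8·1 = 8 ≡ 8 (mod 9).
    Then x = 13 + 17·8 = 149, valid modulo lcm(17, 9) = 153: x ≡ 149 (mod 153).
  Combine with x ≡ 11 (mod 16); new modulus lcm = 2448.
    Write x = 149 + 153·t and substitute into x ≡ 11 (mod 16): 153·t ≡ 11 − 149 = -138 (mod 16).
    Reduce coefficients mod 16: 9·t ≡ 6 (mod 16).
    The inverse of 9 mod 16 is 9 (since 9·9 = 81 = 5·16 + 1), so t ≡ 9·6 = 54 ≡ 6 (mod 16).
    Then x = 149 + 153·6 = 1067, valid modulo lcm(153, 16) = 2448: x ≡ 1067 (mod 2448).
  Combine with x ≡ 9 (mod 11); new modulus lcm = 26928.
    Write x = 1067 + 2448·t and substitute into x ≡ 9 (mod 11): 2448·t ≡ 9 − 1067 = -1058 (mod 11).
    Reduce coefficients mod 11: 6·t ≡ 9 (mod 11).
    The inverse of 6 mod 11 is 2 (since 6·2 = 12 = 1·11 + 1), so t ≡ 2·9 = 18 ≡ 7 (mod 11).
    Then x = 1067 + 2448·7 = 18203, valid modulo lcm(2448, 11) = 26928: x ≡ 18203 (mod 26928).
Verify against each original: 18203 mod 17 = 13, 18203 mod 9 = 5, 18203 mod 16 = 11, 18203 mod 11 = 9.

x ≡ 18203 (mod 26928).


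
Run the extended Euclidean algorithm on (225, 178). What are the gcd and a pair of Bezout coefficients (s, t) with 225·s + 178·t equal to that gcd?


Euclidean algorithm on (225, 178) — divide until remainder is 0:
  225 = 1 · 178 + 47
  178 = 3 · 47 + 37
  47 = 1 · 37 + 10
  37 = 3 · 10 + 7
  10 = 1 · 7 + 3
  7 = 2 · 3 + 1
  3 = 3 · 1 + 0
gcd(225, 178) = 1.
Track Bezout coefficients alongside the remainders: start with r₀ = 225 = a·1 + b·0 (s = 1, t = 0) and r₁ = 178 = a·0 + b·1 (s = 0, t = 1); each new remainder r_{k+1} = r_{k-1} − q_k·r_k inherits s_{k+1} = s_{k-1} − q_k·s_k, t_{k+1} = t_{k-1} − q_k·t_k, so r_k = a·s_k + b·t_k at every step:
  q = 1: r = 47, s = 1 − 1·0 = 1, t = 0 − 1·1 = -1  (check: 225·1 + 178·(-1) = 47)
  q = 3: r = 37, s = 0 − 3·1 = -3, t = 1 − 3·(-1) = 4  (check: 225·(-3) + 178·4 = 37)
  q = 1: r = 10, s = 1 − 1·(-3) = 4, t = -1 − 1·4 = -5  (check: 225·4 + 178·(-5) = 10)
  q = 3: r = 7, s = -3 − 3·4 = -15, t = 4 − 3·(-5) = 19  (check: 225·(-15) + 178·19 = 7)
  q = 1: r = 3, s = 4 − 1·(-15) = 19, t = -5 − 1·19 = -24  (check: 225·19 + 178·(-24) = 3)
  q = 2: r = 1, s = -15 − 2·19 = -53, t = 19 − 2·(-24) = 67  (check: 225·(-53) + 178·67 = 1)
The row with r = 1 (the gcd) gives the Bezout coefficients s = -53, t = 67.
Result: 225 · (-53) + 178 · (67) = 1.

gcd(225, 178) = 1; s = -53, t = 67 (check: 225·(-53) + 178·67 = 1).


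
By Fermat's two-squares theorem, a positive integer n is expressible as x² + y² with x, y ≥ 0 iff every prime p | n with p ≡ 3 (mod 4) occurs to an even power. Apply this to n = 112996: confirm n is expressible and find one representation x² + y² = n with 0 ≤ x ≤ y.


Step 1: Factor n = 112996 = 2^2 · 13 · 41 · 53.
Step 2: Check the mod-4 condition on each prime factor: 2 = 2 (special); 13 ≡ 1 (mod 4), exponent 1; 41 ≡ 1 (mod 4), exponent 1; 53 ≡ 1 (mod 4), exponent 1.
All primes ≡ 3 (mod 4) appear to even exponent (or don't appear), so by the two-squares theorem n IS expressible as a sum of two squares.
Step 3: Build a representation. Group n = k² · m with k = 2 and m = 13 · 41 · 53 = 28249 (a product of primes ≡ 1 (mod 4)); a representation of m scales to one of n via (k·x)² + (k·y)² = k²(x² + y²). Each prime p ≡ 1 (mod 4) is itself a sum of two squares; find a² by testing p − a² for a perfect square:
  13: 13 − 1² = 12, 13 − 2² = 9 = 3² ⇒ 13 = 2² + 3².
  41: 41 − 1² = 40, 41 − 2² = 37, 41 − 3² = 32, 41 − 4² = 25 = 5² ⇒ 41 = 4² + 5².
  53: 53 − 1² = 52, 53 − 2² = 49 = 7² ⇒ 53 = 2² + 7².
  Combine using the Brahmagupta–Fibonacci identity (a² + b²)(c² + d²) = (ac − bd)² + (ad + bc)² = (ac + bd)² + (ad − bc)²:
  13 · 41 = 533: from (2² + 3²)(4² + 5²), take (2·4 − 3·5, 2·5 + 3·4) = (8 − 15, 10 + 12) = (-7, 22); dropping signs (only squares matter) gives (7, 22); check 7² + 22² = 49 + 484 = 533 ✓.
  533 · 53 = 28249: from (7² + 22²)(2² + 7²), take (7·2 − 22·7, 7·7 + 22·2) = (14 − 154, 49 + 44) = (-140, 93); dropping signs (only squares matter) gives (140, 93); check 140² + 93² = 19600 + 8649 = 28249 ✓.
  Scale by k = 2: (2·140, 2·93) = (280, 186).
Step 4: Order so x ≤ y and verify: 186² + 280² = 34596 + 78400 = 112996 = n. ✓

n = 112996 = 186² + 280² (one valid representation with x ≤ y).


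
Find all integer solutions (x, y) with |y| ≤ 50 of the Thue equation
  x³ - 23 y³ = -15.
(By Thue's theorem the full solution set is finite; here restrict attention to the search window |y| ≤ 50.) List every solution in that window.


The equation is x³ - 23y³ = -15. For fixed y, x³ = 23·y³ − 15, so a solution requires the RHS to be a perfect cube.
Strategy: iterate y from -50 to 50, compute RHS = 23·y³ − 15, and check whether it is a (positive or negative) perfect cube.
Check small values of y:
  y = 0: RHS = -15 is not a perfect cube.
  y = 1: RHS = 8 = (2)³ ⇒ x = 2 works.
  y = -1: RHS = -38 is not a perfect cube.
  y = 2: RHS = 169 is not a perfect cube.
  y = -2: RHS = -199 is not a perfect cube.
  y = 3: RHS = 606 is not a perfect cube.
  y = -3: RHS = -636 is not a perfect cube.
Continuing the search up to |y| = 50 finds no further solutions beyond those listed.
Collected solutions: (2, 1).

Solutions (with |y| ≤ 50): (2, 1).


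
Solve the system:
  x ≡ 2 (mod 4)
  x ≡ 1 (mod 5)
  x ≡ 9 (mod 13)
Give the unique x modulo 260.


Moduli 4, 5, 13 are pairwise coprime; by CRT there is a unique solution modulo M = 4 · 5 · 13 = 260.
Solve pairwise, accumulating the modulus:
  Start with x ≡ 2 (mod 4).
  Combine with x ≡ 1 (mod 5): since gcd(4, 5) = 1, we get a unique residue mod 20.
    Write x = 2 + 4·t and substitute into x ≡ 1 (mod 5): 4·t ≡ 1 − 2 = -1 (mod 5).
    Reduce coefficients mod 5: 4·t ≡ 4 (mod 5).
    The inverse of 4 mod 5 is 4 (since 4·4 = 16 = 3·5 + 1), so t ≡ 4·4 = 16 ≡ 1 (mod 5).
    Then x = 2 + 4·1 = 6, valid modulo lcm(4, 5) = 20: x ≡ 6 (mod 20).
  Combine with x ≡ 9 (mod 13): since gcd(20, 13) = 1, we get a unique residue mod 260.
    Write x = 6 + 20·t and substitute into x ≡ 9 (mod 13): 20·t ≡ 9 − 6 = 3 (mod 13).
    Reduce coefficients mod 13: 7·t ≡ 3 (mod 13).
    The inverse of 7 mod 13 is 2 (since 7·2 = 14 = 1·13 + 1), so t ≡ 2·3 = 6 ≡ 6 (mod 13).
    Then x = 6 + 20·6 = 126, valid modulo lcm(20, 13) = 260: x ≡ 126 (mod 260).
Verify: 126 mod 4 = 2 ✓, 126 mod 5 = 1 ✓, 126 mod 13 = 9 ✓.

x ≡ 126 (mod 260).


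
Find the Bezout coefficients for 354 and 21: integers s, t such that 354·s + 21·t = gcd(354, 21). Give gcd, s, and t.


Euclidean algorithm on (354, 21) — divide until remainder is 0:
  354 = 16 · 21 + 18
  21 = 1 · 18 + 3
  18 = 6 · 3 + 0
gcd(354, 21) = 3.
Track Bezout coefficients alongside the remainders: start with r₀ = 354 = a·1 + b·0 (s = 1, t = 0) and r₁ = 21 = a·0 + b·1 (s = 0, t = 1); each new remainder r_{k+1} = r_{k-1} − q_k·r_k inherits s_{k+1} = s_{k-1} − q_k·s_k, t_{k+1} = t_{k-1} − q_k·t_k, so r_k = a·s_k + b·t_k at every step:
  q = 16: r = 18, s = 1 − 16·0 = 1, t = 0 − 16·1 = -16  (check: 354·1 + 21·(-16) = 18)
  q = 1: r = 3, s = 0 − 1·1 = -1, t = 1 − 1·(-16) = 17  (check: 354·(-1) + 21·17 = 3)
The row with r = 3 (the gcd) gives the Bezout coefficients s = -1, t = 17.
Result: 354 · (-1) + 21 · (17) = 3.

gcd(354, 21) = 3; s = -1, t = 17 (check: 354·(-1) + 21·17 = 3).


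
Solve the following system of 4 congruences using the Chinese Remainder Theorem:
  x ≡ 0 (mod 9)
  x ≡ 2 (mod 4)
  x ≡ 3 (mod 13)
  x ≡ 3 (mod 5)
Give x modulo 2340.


Product of moduli M = 9 · 4 · 13 · 5 = 2340.
Merge one congruence at a time:
  Start: x ≡ 0 (mod 9).
  Combine with x ≡ 2 (mod 4); new modulus lcm = 36.
    Write x = 0 + 9·t and substitute into x ≡ 2 (mod 4): 9·t ≡ 2 − 0 = 2 (mod 4).
    Reduce coefficients mod 4: 1·t ≡ 2 (mod 4).
    So t ≡ 2 (mod 4).
    Then x = 0 + 9·2 = 18, valid modulo lcm(9, 4) = 36: x ≡ 18 (mod 36).
  Combine with x ≡ 3 (mod 13); new modulus lcm = 468.
    Write x = 18 + 36·t and substitute into x ≡ 3 (mod 13): 36·t ≡ 3 − 18 = -15 (mod 13).
    Reduce coefficients mod 13: 10·t ≡ 11 (mod 13).
    The inverse of 10 mod 13 is 4 (since 10·4 = 40 = 3·13 + 1), so t ≡ 4·11 = 44 ≡ 5 (mod 13).
    Then x = 18 + 36·5 = 198, valid modulo lcm(36, 13) = 468: x ≡ 198 (mod 468).
  Combine with x ≡ 3 (mod 5); new modulus lcm = 2340.
    Write x = 198 + 468·t and substitute into x ≡ 3 (mod 5): 468·t ≡ 3 − 198 = -195 (mod 5).
    Reduce coefficients mod 5: 3·t ≡ 0 (mod 5).
    The inverse of 3 mod 5 is 2 (since 3·2 = 6 = 1·5 + 1), so t ≡ 2·0 = 0 ≡ 0 (mod 5).
    Then x = 198 + 468·0 = 198, valid modulo lcm(468, 5) = 2340: x ≡ 198 (mod 2340).
Verify against each original: 198 mod 9 = 0, 198 mod 4 = 2, 198 mod 13 = 3, 198 mod 5 = 3.

x ≡ 198 (mod 2340).


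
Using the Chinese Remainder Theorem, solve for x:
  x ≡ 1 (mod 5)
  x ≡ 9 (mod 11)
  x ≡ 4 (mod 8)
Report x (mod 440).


Moduli 5, 11, 8 are pairwise coprime; by CRT there is a unique solution modulo M = 5 · 11 · 8 = 440.
Solve pairwise, accumulating the modulus:
  Start with x ≡ 1 (mod 5).
  Combine with x ≡ 9 (mod 11): since gcd(5, 11) = 1, we get a unique residue mod 55.
    Write x = 1 + 5·t and substitute into x ≡ 9 (mod 11): 5·t ≡ 9 − 1 = 8 (mod 11).
    The inverse of 5 mod 11 is 9 (since 5·9 = 45 = 4·11 + 1), so t ≡ 9·8 = 72 ≡ 6 (mod 11).
    Then x = 1 + 5·6 = 31, valid modulo lcm(5, 11) = 55: x ≡ 31 (mod 55).
  Combine with x ≡ 4 (mod 8): since gcd(55, 8) = 1, we get a unique residue mod 440.
    Write x = 31 + 55·t and substitute into x ≡ 4 (mod 8): 55·t ≡ 4 − 31 = -27 (mod 8).
    Reduce coefficients mod 8: 7·t ≡ 5 (mod 8).
    The inverse of 7 mod 8 is 7 (since 7·7 = 49 = 6·8 + 1), so t ≡ 7·5 = 35 ≡ 3 (mod 8).
    Then x = 31 + 55·3 = 196, valid modulo lcm(55, 8) = 440: x ≡ 196 (mod 440).
Verify: 196 mod 5 = 1 ✓, 196 mod 11 = 9 ✓, 196 mod 8 = 4 ✓.

x ≡ 196 (mod 440).


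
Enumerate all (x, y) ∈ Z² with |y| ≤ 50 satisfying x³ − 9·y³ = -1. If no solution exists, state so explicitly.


The equation is x³ - 9y³ = -1. For fixed y, x³ = 9·y³ − 1, so a solution requires the RHS to be a perfect cube.
Strategy: iterate y from -50 to 50, compute RHS = 9·y³ − 1, and check whether it is a (positive or negative) perfect cube.
Check small values of y:
  y = 0: RHS = -1 = (-1)³ ⇒ x = -1 works.
  y = 1: RHS = 8 = (2)³ ⇒ x = 2 works.
  y = -1: RHS = -10 is not a perfect cube.
  y = 2: RHS = 71 is not a perfect cube.
  y = -2: RHS = -73 is not a perfect cube.
  y = 3: RHS = 242 is not a perfect cube.
  y = -3: RHS = -244 is not a perfect cube.
Continuing the search up to |y| = 50 finds no further solutions beyond those listed.
Collected solutions: (-1, 0), (2, 1).

Solutions (with |y| ≤ 50): (-1, 0), (2, 1).


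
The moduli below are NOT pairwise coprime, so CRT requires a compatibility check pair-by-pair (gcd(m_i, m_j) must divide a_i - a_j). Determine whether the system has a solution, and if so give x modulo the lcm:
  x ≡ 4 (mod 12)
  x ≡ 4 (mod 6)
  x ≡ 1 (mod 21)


Moduli 12, 6, 21 are not pairwise coprime, so CRT works modulo lcm(m_i) when all pairwise compatibility conditions hold.
Pairwise compatibility: gcd(m_i, m_j) must divide a_i - a_j for every pair.
Merge one congruence at a time:
  Start: x ≡ 4 (mod 12).
  Combine with x ≡ 4 (mod 6): gcd(12, 6) = 6; 4 - 4 = 0, which IS divisible by 6, so compatible.
    Write x = 4 + 12·t and substitute into x ≡ 4 (mod 6): 12·t ≡ 4 − 4 = 0 (mod 6).
    Divide the congruence (and modulus) by g = 6: 2·t ≡ 0 (mod 1).
    Modulo 1 every t works; take t = 0.
    Then x = 4 + 12·0 = 4, valid modulo lcm(12, 6) = 12: x ≡ 4 (mod 12).
  Combine with x ≡ 1 (mod 21): gcd(12, 21) = 3; 1 - 4 = -3, which IS divisible by 3, so compatible.
    Write x = 4 + 12·t and substitute into x ≡ 1 (mod 21): 12·t ≡ 1 − 4 = -3 (mod 21).
    Divide the congruence (and modulus) by g = 3: 4·t ≡ -1 (mod 7).
    Reduce coefficients mod 7: 4·t ≡ 6 (mod 7).
    The inverse of 4 mod 7 is 2 (since 4·2 = 8 = 1·7 + 1), so t ≡ 2·6 = 12 ≡ 5 (mod 7).
    Then x = 4 + 12·5 = 64, valid modulo lcm(12, 21) = 84: x ≡ 64 (mod 84).
Verify: 64 mod 12 = 4, 64 mod 6 = 4, 64 mod 21 = 1.

x ≡ 64 (mod 84).


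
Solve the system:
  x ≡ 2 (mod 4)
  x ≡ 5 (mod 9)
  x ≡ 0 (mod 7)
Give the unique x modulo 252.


Moduli 4, 9, 7 are pairwise coprime; by CRT there is a unique solution modulo M = 4 · 9 · 7 = 252.
Solve pairwise, accumulating the modulus:
  Start with x ≡ 2 (mod 4).
  Combine with x ≡ 5 (mod 9): since gcd(4, 9) = 1, we get a unique residue mod 36.
    Write x = 2 + 4·t and substitute into x ≡ 5 (mod 9): 4·t ≡ 5 − 2 = 3 (mod 9).
    The inverse of 4 mod 9 is 7 (since 4·7 = 28 = 3·9 + 1), so t ≡ 7·3 = 21 ≡ 3 (mod 9).
    Then x = 2 + 4·3 = 14, valid modulo lcm(4, 9) = 36: x ≡ 14 (mod 36).
  Combine with x ≡ 0 (mod 7): since gcd(36, 7) = 1, we get a unique residue mod 252.
    Write x = 14 + 36·t and substitute into x ≡ 0 (mod 7): 36·t ≡ 0 − 14 = -14 (mod 7).
    Reduce coefficients mod 7: 1·t ≡ 0 (mod 7).
    So t ≡ 0 (mod 7).
    Then x = 14 + 36·0 = 14, valid modulo lcm(36, 7) = 252: x ≡ 14 (mod 252).
Verify: 14 mod 4 = 2 ✓, 14 mod 9 = 5 ✓, 14 mod 7 = 0 ✓.

x ≡ 14 (mod 252).


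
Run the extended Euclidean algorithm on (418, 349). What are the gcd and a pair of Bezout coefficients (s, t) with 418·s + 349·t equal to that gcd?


Euclidean algorithm on (418, 349) — divide until remainder is 0:
  418 = 1 · 349 + 69
  349 = 5 · 69 + 4
  69 = 17 · 4 + 1
  4 = 4 · 1 + 0
gcd(418, 349) = 1.
Track Bezout coefficients alongside the remainders: start with r₀ = 418 = a·1 + b·0 (s = 1, t = 0) and r₁ = 349 = a·0 + b·1 (s = 0, t = 1); each new remainder r_{k+1} = r_{k-1} − q_k·r_k inherits s_{k+1} = s_{k-1} − q_k·s_k, t_{k+1} = t_{k-1} − q_k·t_k, so r_k = a·s_k + b·t_k at every step:
  q = 1: r = 69, s = 1 − 1·0 = 1, t = 0 − 1·1 = -1  (check: 418·1 + 349·(-1) = 69)
  q = 5: r = 4, s = 0 − 5·1 = -5, t = 1 − 5·(-1) = 6  (check: 418·(-5) + 349·6 = 4)
  q = 17: r = 1, s = 1 − 17·(-5) = 86, t = -1 − 17·6 = -103  (check: 418·86 + 349·(-103) = 1)
The row with r = 1 (the gcd) gives the Bezout coefficients s = 86, t = -103.
Result: 418 · (86) + 349 · (-103) = 1.

gcd(418, 349) = 1; s = 86, t = -103 (check: 418·86 + 349·(-103) = 1).


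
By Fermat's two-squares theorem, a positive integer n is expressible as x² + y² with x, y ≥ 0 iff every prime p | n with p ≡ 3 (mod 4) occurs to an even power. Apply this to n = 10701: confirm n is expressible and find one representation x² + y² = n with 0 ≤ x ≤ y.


Step 1: Factor n = 10701 = 3^2 · 29 · 41.
Step 2: Check the mod-4 condition on each prime factor: 3 ≡ 3 (mod 4), exponent 2 (must be even); 29 ≡ 1 (mod 4), exponent 1; 41 ≡ 1 (mod 4), exponent 1.
All primes ≡ 3 (mod 4) appear to even exponent (or don't appear), so by the two-squares theorem n IS expressible as a sum of two squares.
Step 3: Build a representation. Group n = k² · m with k = 3 and m = 29 · 41 = 1189 (a product of primes ≡ 1 (mod 4)); a representation of m scales to one of n via (k·x)² + (k·y)² = k²(x² + y²). Each prime p ≡ 1 (mod 4) is itself a sum of two squares; find a² by testing p − a² for a perfect square:
  29: 29 − 1² = 28, 29 − 2² = 25 = 5² ⇒ 29 = 2² + 5².
  41: 41 − 1² = 40, 41 − 2² = 37, 41 − 3² = 32, 41 − 4² = 25 = 5² ⇒ 41 = 4² + 5².
  Combine using the Brahmagupta–Fibonacci identity (a² + b²)(c² + d²) = (ac − bd)² + (ad + bc)² = (ac + bd)² + (ad − bc)²:
  29 · 41 = 1189: from (2² + 5²)(4² + 5²), take (2·4 − 5·5, 2·5 + 5·4) = (8 − 25, 10 + 20) = (-17, 30); dropping signs (only squares matter) gives (17, 30); check 17² + 30² = 289 + 900 = 1189 ✓.
  Scale by k = 3: (3·17, 3·30) = (51, 90).
Step 4: Order so x ≤ y and verify: 51² + 90² = 2601 + 8100 = 10701 = n. ✓

n = 10701 = 51² + 90² (one valid representation with x ≤ y).


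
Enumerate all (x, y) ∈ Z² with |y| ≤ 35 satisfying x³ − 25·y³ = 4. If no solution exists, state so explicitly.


The equation is x³ - 25y³ = 4. For fixed y, x³ = 25·y³ + 4, so a solution requires the RHS to be a perfect cube.
Strategy: iterate y from -35 to 35, compute RHS = 25·y³ + 4, and check whether it is a (positive or negative) perfect cube.
Check small values of y:
  y = 0: RHS = 4 is not a perfect cube.
  y = 1: RHS = 29 is not a perfect cube.
  y = -1: RHS = -21 is not a perfect cube.
  y = 2: RHS = 204 is not a perfect cube.
  y = -2: RHS = -196 is not a perfect cube.
  y = 3: RHS = 679 is not a perfect cube.
  y = -3: RHS = -671 is not a perfect cube.
Continuing the search up to |y| = 35 finds no solutions either.
No (x, y) in the scanned range satisfies the equation.

No integer solutions with |y| ≤ 35.


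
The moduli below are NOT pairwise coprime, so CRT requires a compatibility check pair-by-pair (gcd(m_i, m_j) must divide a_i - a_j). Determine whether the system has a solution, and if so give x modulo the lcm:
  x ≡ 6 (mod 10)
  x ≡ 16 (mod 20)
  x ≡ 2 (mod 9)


Moduli 10, 20, 9 are not pairwise coprime, so CRT works modulo lcm(m_i) when all pairwise compatibility conditions hold.
Pairwise compatibility: gcd(m_i, m_j) must divide a_i - a_j for every pair.
Merge one congruence at a time:
  Start: x ≡ 6 (mod 10).
  Combine with x ≡ 16 (mod 20): gcd(10, 20) = 10; 16 - 6 = 10, which IS divisible by 10, so compatible.
    Write x = 6 + 10·t and substitute into x ≡ 16 (mod 20): 10·t ≡ 16 − 6 = 10 (mod 20).
    Divide the congruence (and modulus) by g = 10: 1·t ≡ 1 (mod 2).
    So t ≡ 1 (mod 2).
    Then x = 6 + 10·1 = 16, valid modulo lcm(10, 20) = 20: x ≡ 16 (mod 20).
  Combine with x ≡ 2 (mod 9): gcd(20, 9) = 1; 2 - 16 = -14, which IS divisible by 1, so compatible.
    Write x = 16 + 20·t and substitute into x ≡ 2 (mod 9): 20·t ≡ 2 − 16 = -14 (mod 9).
    Reduce coefficients mod 9: 2·t ≡ 4 (mod 9).
    The inverse of 2 mod 9 is 5 (since 2·5 = 10 = 1·9 + 1), so t ≡ 5·4 = 20 ≡ 2 (mod 9).
    Then x = 16 + 20·2 = 56, valid modulo lcm(20, 9) = 180: x ≡ 56 (mod 180).
Verify: 56 mod 10 = 6, 56 mod 20 = 16, 56 mod 9 = 2.

x ≡ 56 (mod 180).


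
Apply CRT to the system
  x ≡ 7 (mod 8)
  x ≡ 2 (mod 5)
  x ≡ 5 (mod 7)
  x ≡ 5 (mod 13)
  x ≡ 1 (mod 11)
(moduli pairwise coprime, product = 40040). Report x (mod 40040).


Product of moduli M = 8 · 5 · 7 · 13 · 11 = 40040.
Merge one congruence at a time:
  Start: x ≡ 7 (mod 8).
  Combine with x ≡ 2 (mod 5); new modulus lcm = 40.
    Write x = 7 + 8·t and substitute into x ≡ 2 (mod 5): 8·t ≡ 2 − 7 = -5 (mod 5).
    Reduce coefficients mod 5: 3·t ≡ 0 (mod 5).
    The inverse of 3 mod 5 is 2 (since 3·2 = 6 = 1·5 + 1), so t ≡ 2·0 = 0 ≡ 0 (mod 5).
    Then x = 7 + 8·0 = 7, valid modulo lcm(8, 5) = 40: x ≡ 7 (mod 40).
  Combine with x ≡ 5 (mod 7); new modulus lcm = 280.
    Write x = 7 + 40·t and substitute into x ≡ 5 (mod 7): 40·t ≡ 5 − 7 = -2 (mod 7).
    Reduce coefficients mod 7: 5·t ≡ 5 (mod 7).
    The inverse of 5 mod 7 is 3 (since 5·3 = 15 = 2·7 + 1), so t ≡ 3·5 = 15 ≡ 1 (mod 7).
    Then x = 7 + 40·1 = 47, valid modulo lcm(40, 7) = 280: x ≡ 47 (mod 280).
  Combine with x ≡ 5 (mod 13); new modulus lcm = 3640.
    Write x = 47 + 280·t and substitute into x ≡ 5 (mod 13): 280·t ≡ 5 − 47 = -42 (mod 13).
    Reduce coefficients mod 13: 7·t ≡ 10 (mod 13).
    The inverse of 7 mod 13 is 2 (since 7·2 = 14 = 1·13 + 1), so t ≡ 2·10 = 20 ≡ 7 (mod 13).
    Then x = 47 + 280·7 = 2007, valid modulo lcm(280, 13) = 3640: x ≡ 2007 (mod 3640).
  Combine with x ≡ 1 (mod 11); new modulus lcm = 40040.
    Write x = 2007 + 3640·t and substitute into x ≡ 1 (mod 11): 3640·t ≡ 1 − 2007 = -2006 (mod 11).
    Reduce coefficients mod 11: 10·t ≡ 7 (mod 11).
    The inverse of 10 mod 11 is 10 (since 10·10 = 100 = 9·11 + 1), so t ≡ 10·7 = 70 ≡ 4 (mod 11).
    Then x = 2007 + 3640·4 = 16567, valid modulo lcm(3640, 11) = 40040: x ≡ 16567 (mod 40040).
Verify against each original: 16567 mod 8 = 7, 16567 mod 5 = 2, 16567 mod 7 = 5, 16567 mod 13 = 5, 16567 mod 11 = 1.

x ≡ 16567 (mod 40040).


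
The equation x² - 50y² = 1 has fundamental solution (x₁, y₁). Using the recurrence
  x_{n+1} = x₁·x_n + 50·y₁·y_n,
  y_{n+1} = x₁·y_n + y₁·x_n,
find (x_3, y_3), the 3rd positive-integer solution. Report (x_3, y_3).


Step 1: Find the fundamental solution (x₁, y₁) of x² - 50y² = 1.
  Expand √50 as a continued fraction. a₀ = ⌊√50⌋ = 7; iterate m_{k+1} = d_k·a_k − m_k, d_{k+1} = (50 − m_{k+1}²)/d_k, a_{k+1} = ⌊(a₀ + m_{k+1})/d_{k+1}⌋ (starting m₀ = 0, d₀ = 1), with convergents p_k = a_k·p_{k-1} + p_{k-2}, q_k = a_k·q_{k-1} + q_{k-2} (p₋₁ = 1, q₋₁ = 0):
  k = 0: a₀ = 7; p₀/q₀ = 7/1; p₀² − 50·q₀² = 49 − 50 = -1.
  k = 1: m = 7, d = 1, a = ⌊(7 + 7)/1⌋ = 14; p/q = (14·7 + 1)/(14·1 + 0) = 99/14; p² − 50·q² = 9801 − 9800 = 1.
  The first convergent with p² − 50·q² = 1 gives the fundamental solution (x₁, y₁) = (99, 14).
Step 2: Apply the recurrence (x_{n+1}, y_{n+1}) = (x₁x_n + 50y₁y_n, x₁y_n + y₁x_n) repeatedly.
  From (x_1, y_1) = (99, 14): x_2 = 99·99 + 50·14·14 = 19601; y_2 = 99·14 + 14·99 = 2772.
  From (x_2, y_2) = (19601, 2772): x_3 = 99·19601 + 50·14·2772 = 3880899; y_3 = 99·2772 + 14·19601 = 548842.
Step 3: Verify x_3² - 50·y_3² = 15061377048201 - 15061377048200 = 1 (should be 1). ✓

(x_1, y_1) = (99, 14); (x_3, y_3) = (3880899, 548842).


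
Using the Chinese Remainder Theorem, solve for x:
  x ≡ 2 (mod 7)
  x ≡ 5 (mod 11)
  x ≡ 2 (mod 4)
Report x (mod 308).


Moduli 7, 11, 4 are pairwise coprime; by CRT there is a unique solution modulo M = 7 · 11 · 4 = 308.
Solve pairwise, accumulating the modulus:
  Start with x ≡ 2 (mod 7).
  Combine with x ≡ 5 (mod 11): since gcd(7, 11) = 1, we get a unique residue mod 77.
    Write x = 2 + 7·t and substitute into x ≡ 5 (mod 11): 7·t ≡ 5 − 2 = 3 (mod 11).
    The inverse of 7 mod 11 is 8 (since 7·8 = 56 = 5·11 + 1), so t ≡ 8·3 = 24 ≡ 2 (mod 11).
    Then x = 2 + 7·2 = 16, valid modulo lcm(7, 11) = 77: x ≡ 16 (mod 77).
  Combine with x ≡ 2 (mod 4): since gcd(77, 4) = 1, we get a unique residue mod 308.
    Write x = 16 + 77·t and substitute into x ≡ 2 (mod 4): 77·t ≡ 2 − 16 = -14 (mod 4).
    Reduce coefficients mod 4: 1·t ≡ 2 (mod 4).
    So t ≡ 2 (mod 4).
    Then x = 16 + 77·2 = 170, valid modulo lcm(77, 4) = 308: x ≡ 170 (mod 308).
Verify: 170 mod 7 = 2 ✓, 170 mod 11 = 5 ✓, 170 mod 4 = 2 ✓.

x ≡ 170 (mod 308).


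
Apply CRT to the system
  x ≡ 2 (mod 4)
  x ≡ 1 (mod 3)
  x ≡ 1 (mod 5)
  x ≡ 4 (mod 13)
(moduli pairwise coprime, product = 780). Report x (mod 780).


Product of moduli M = 4 · 3 · 5 · 13 = 780.
Merge one congruence at a time:
  Start: x ≡ 2 (mod 4).
  Combine with x ≡ 1 (mod 3); new modulus lcm = 12.
    Write x = 2 + 4·t and substitute into x ≡ 1 (mod 3): 4·t ≡ 1 − 2 = -1 (mod 3).
    Reduce coefficients mod 3: 1·t ≡ 2 (mod 3).
    So t ≡ 2 (mod 3).
    Then x = 2 + 4·2 = 10, valid modulo lcm(4, 3) = 12: x ≡ 10 (mod 12).
  Combine with x ≡ 1 (mod 5); new modulus lcm = 60.
    Write x = 10 + 12·t and substitute into x ≡ 1 (mod 5): 12·t ≡ 1 − 10 = -9 (mod 5).
    Reduce coefficients mod 5: 2·t ≡ 1 (mod 5).
    The inverse of 2 mod 5 is 3 (since 2·3 = 6 = 1·5 + 1), so t ≡ 3·1 = 3 ≡ 3 (mod 5).
    Then x = 10 + 12·3 = 46, valid modulo lcm(12, 5) = 60: x ≡ 46 (mod 60).
  Combine with x ≡ 4 (mod 13); new modulus lcm = 780.
    Write x = 46 + 60·t and substitute into x ≡ 4 (mod 13): 60·t ≡ 4 − 46 = -42 (mod 13).
    Reduce coefficients mod 13: 8·t ≡ 10 (mod 13).
    The inverse of 8 mod 13 is 5 (since 8·5 = 40 = 3·13 + 1), so t ≡ 5·10 = 50 ≡ 11 (mod 13).
    Then x = 46 + 60·11 = 706, valid modulo lcm(60, 13) = 780: x ≡ 706 (mod 780).
Verify against each original: 706 mod 4 = 2, 706 mod 3 = 1, 706 mod 5 = 1, 706 mod 13 = 4.

x ≡ 706 (mod 780).


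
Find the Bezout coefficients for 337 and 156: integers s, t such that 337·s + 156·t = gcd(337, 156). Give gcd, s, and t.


Euclidean algorithm on (337, 156) — divide until remainder is 0:
  337 = 2 · 156 + 25
  156 = 6 · 25 + 6
  25 = 4 · 6 + 1
  6 = 6 · 1 + 0
gcd(337, 156) = 1.
Track Bezout coefficients alongside the remainders: start with r₀ = 337 = a·1 + b·0 (s = 1, t = 0) and r₁ = 156 = a·0 + b·1 (s = 0, t = 1); each new remainder r_{k+1} = r_{k-1} − q_k·r_k inherits s_{k+1} = s_{k-1} − q_k·s_k, t_{k+1} = t_{k-1} − q_k·t_k, so r_k = a·s_k + b·t_k at every step:
  q = 2: r = 25, s = 1 − 2·0 = 1, t = 0 − 2·1 = -2  (check: 337·1 + 156·(-2) = 25)
  q = 6: r = 6, s = 0 − 6·1 = -6, t = 1 − 6·(-2) = 13  (check: 337·(-6) + 156·13 = 6)
  q = 4: r = 1, s = 1 − 4·(-6) = 25, t = -2 − 4·13 = -54  (check: 337·25 + 156·(-54) = 1)
The row with r = 1 (the gcd) gives the Bezout coefficients s = 25, t = -54.
Result: 337 · (25) + 156 · (-54) = 1.

gcd(337, 156) = 1; s = 25, t = -54 (check: 337·25 + 156·(-54) = 1).


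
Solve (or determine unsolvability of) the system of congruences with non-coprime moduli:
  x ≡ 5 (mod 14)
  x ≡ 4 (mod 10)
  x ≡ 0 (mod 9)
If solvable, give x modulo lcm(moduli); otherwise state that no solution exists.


Moduli 14, 10, 9 are not pairwise coprime, so CRT works modulo lcm(m_i) when all pairwise compatibility conditions hold.
Pairwise compatibility: gcd(m_i, m_j) must divide a_i - a_j for every pair.
Merge one congruence at a time:
  Start: x ≡ 5 (mod 14).
  Combine with x ≡ 4 (mod 10): gcd(14, 10) = 2, and 4 - 5 = -1 is NOT divisible by 2.
    ⇒ system is inconsistent (no integer solution).

No solution (the system is inconsistent).


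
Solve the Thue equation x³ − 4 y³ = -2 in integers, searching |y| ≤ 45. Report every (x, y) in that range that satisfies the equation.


The equation is x³ - 4y³ = -2. For fixed y, x³ = 4·y³ − 2, so a solution requires the RHS to be a perfect cube.
Strategy: iterate y from -45 to 45, compute RHS = 4·y³ − 2, and check whether it is a (positive or negative) perfect cube.
Check small values of y:
  y = 0: RHS = -2 is not a perfect cube.
  y = 1: RHS = 2 is not a perfect cube.
  y = -1: RHS = -6 is not a perfect cube.
  y = 2: RHS = 30 is not a perfect cube.
  y = -2: RHS = -34 is not a perfect cube.
  y = 3: RHS = 106 is not a perfect cube.
  y = -3: RHS = -110 is not a perfect cube.
Continuing the search up to |y| = 45 finds no solutions either.
No (x, y) in the scanned range satisfies the equation.

No integer solutions with |y| ≤ 45.


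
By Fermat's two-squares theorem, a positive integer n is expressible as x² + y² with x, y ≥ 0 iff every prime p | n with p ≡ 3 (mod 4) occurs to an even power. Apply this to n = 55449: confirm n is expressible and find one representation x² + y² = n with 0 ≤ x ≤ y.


Step 1: Factor n = 55449 = 3^2 · 61 · 101.
Step 2: Check the mod-4 condition on each prime factor: 3 ≡ 3 (mod 4), exponent 2 (must be even); 61 ≡ 1 (mod 4), exponent 1; 101 ≡ 1 (mod 4), exponent 1.
All primes ≡ 3 (mod 4) appear to even exponent (or don't appear), so by the two-squares theorem n IS expressible as a sum of two squares.
Step 3: Build a representation. Group n = k² · m with k = 3 and m = 61 · 101 = 6161 (a product of primes ≡ 1 (mod 4)); a representation of m scales to one of n via (k·x)² + (k·y)² = k²(x² + y²). Each prime p ≡ 1 (mod 4) is itself a sum of two squares; find a² by testing p − a² for a perfect square:
  61: 61 − 1² = 60, 61 − 2² = 57, 61 − 3² = 52, 61 − 4² = 45, 61 − 5² = 36 = 6² ⇒ 61 = 5² + 6².
  101: 101 − 1² = 100 = 10² ⇒ 101 = 1² + 10².
  Combine using the Brahmagupta–Fibonacci identity (a² + b²)(c² + d²) = (ac − bd)² + (ad + bc)² = (ac + bd)² + (ad − bc)²:
  61 · 101 = 6161: from (5² + 6²)(1² + 10²), take (5·1 − 6·10, 5·10 + 6·1) = (5 − 60, 50 + 6) = (-55, 56); dropping signs (only squares matter) gives (55, 56); check 55² + 56² = 3025 + 3136 = 6161 ✓.
  Scale by k = 3: (3·55, 3·56) = (165, 168).
Step 4: Order so x ≤ y and verify: 165² + 168² = 27225 + 28224 = 55449 = n. ✓

n = 55449 = 165² + 168² (one valid representation with x ≤ y).


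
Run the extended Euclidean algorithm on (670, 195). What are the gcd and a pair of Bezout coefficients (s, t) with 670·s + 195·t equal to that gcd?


Euclidean algorithm on (670, 195) — divide until remainder is 0:
  670 = 3 · 195 + 85
  195 = 2 · 85 + 25
  85 = 3 · 25 + 10
  25 = 2 · 10 + 5
  10 = 2 · 5 + 0
gcd(670, 195) = 5.
Track Bezout coefficients alongside the remainders: start with r₀ = 670 = a·1 + b·0 (s = 1, t = 0) and r₁ = 195 = a·0 + b·1 (s = 0, t = 1); each new remainder r_{k+1} = r_{k-1} − q_k·r_k inherits s_{k+1} = s_{k-1} − q_k·s_k, t_{k+1} = t_{k-1} − q_k·t_k, so r_k = a·s_k + b·t_k at every step:
  q = 3: r = 85, s = 1 − 3·0 = 1, t = 0 − 3·1 = -3  (check: 670·1 + 195·(-3) = 85)
  q = 2: r = 25, s = 0 − 2·1 = -2, t = 1 − 2·(-3) = 7  (check: 670·(-2) + 195·7 = 25)
  q = 3: r = 10, s = 1 − 3·(-2) = 7, t = -3 − 3·7 = -24  (check: 670·7 + 195·(-24) = 10)
  q = 2: r = 5, s = -2 − 2·7 = -16, t = 7 − 2·(-24) = 55  (check: 670·(-16) + 195·55 = 5)
The row with r = 5 (the gcd) gives the Bezout coefficients s = -16, t = 55.
Result: 670 · (-16) + 195 · (55) = 5.

gcd(670, 195) = 5; s = -16, t = 55 (check: 670·(-16) + 195·55 = 5).


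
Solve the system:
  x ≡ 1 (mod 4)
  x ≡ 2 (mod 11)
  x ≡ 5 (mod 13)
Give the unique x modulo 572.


Moduli 4, 11, 13 are pairwise coprime; by CRT there is a unique solution modulo M = 4 · 11 · 13 = 572.
Solve pairwise, accumulating the modulus:
  Start with x ≡ 1 (mod 4).
  Combine with x ≡ 2 (mod 11): since gcd(4, 11) = 1, we get a unique residue mod 44.
    Write x = 1 + 4·t and substitute into x ≡ 2 (mod 11): 4·t ≡ 2 − 1 = 1 (mod 11).
    The inverse of 4 mod 11 is 3 (since 4·3 = 12 = 1·11 + 1), so t ≡ 3·1 = 3 ≡ 3 (mod 11).
    Then x = 1 + 4·3 = 13, valid modulo lcm(4, 11) = 44: x ≡ 13 (mod 44).
  Combine with x ≡ 5 (mod 13): since gcd(44, 13) = 1, we get a unique residue mod 572.
    Write x = 13 + 44·t and substitute into x ≡ 5 (mod 13): 44·t ≡ 5 − 13 = -8 (mod 13).
    Reduce coefficients mod 13: 5·t ≡ 5 (mod 13).
    The inverse of 5 mod 13 is 8 (since 5·8 = 40 = 3·13 + 1), so t ≡ 8·5 = 40 ≡ 1 (mod 13).
    Then x = 13 + 44·1 = 57, valid modulo lcm(44, 13) = 572: x ≡ 57 (mod 572).
Verify: 57 mod 4 = 1 ✓, 57 mod 11 = 2 ✓, 57 mod 13 = 5 ✓.

x ≡ 57 (mod 572).


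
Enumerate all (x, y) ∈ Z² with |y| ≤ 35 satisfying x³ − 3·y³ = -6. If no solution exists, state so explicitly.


The equation is x³ - 3y³ = -6. For fixed y, x³ = 3·y³ − 6, so a solution requires the RHS to be a perfect cube.
Strategy: iterate y from -35 to 35, compute RHS = 3·y³ − 6, and check whether it is a (positive or negative) perfect cube.
Check small values of y:
  y = 0: RHS = -6 is not a perfect cube.
  y = 1: RHS = -3 is not a perfect cube.
  y = -1: RHS = -9 is not a perfect cube.
  y = 2: RHS = 18 is not a perfect cube.
  y = -2: RHS = -30 is not a perfect cube.
  y = 3: RHS = 75 is not a perfect cube.
  y = -3: RHS = -87 is not a perfect cube.
Continuing the search up to |y| = 35 finds no solutions either.
No (x, y) in the scanned range satisfies the equation.

No integer solutions with |y| ≤ 35.


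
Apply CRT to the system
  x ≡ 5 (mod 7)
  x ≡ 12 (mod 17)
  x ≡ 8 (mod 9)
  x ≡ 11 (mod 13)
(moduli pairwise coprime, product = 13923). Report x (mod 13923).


Product of moduli M = 7 · 17 · 9 · 13 = 13923.
Merge one congruence at a time:
  Start: x ≡ 5 (mod 7).
  Combine with x ≡ 12 (mod 17); new modulus lcm = 119.
    Write x = 5 + 7·t and substitute into x ≡ 12 (mod 17): 7·t ≡ 12 − 5 = 7 (mod 17).
    The inverse of 7 mod 17 is 5 (since 7·5 = 35 = 2·17 + 1), so t ≡ 5·7 = 35 ≡ 1 (mod 17).
    Then x = 5 + 7·1 = 12, valid modulo lcm(7, 17) = 119: x ≡ 12 (mod 119).
  Combine with x ≡ 8 (mod 9); new modulus lcm = 1071.
    Write x = 12 + 119·t and substitute into x ≡ 8 (mod 9): 119·t ≡ 8 − 12 = -4 (mod 9).
    Reduce coefficients mod 9: 2·t ≡ 5 (mod 9).
    The inverse of 2 mod 9 is 5 (since 2·5 = 10 = 1·9 + 1), so t ≡ 5·5 = 25 ≡ 7 (mod 9).
    Then x = 12 + 119·7 = 845, valid modulo lcm(119, 9) = 1071: x ≡ 845 (mod 1071).
  Combine with x ≡ 11 (mod 13); new modulus lcm = 13923.
    Write x = 845 + 1071·t and substitute into x ≡ 11 (mod 13): 1071·t ≡ 11 − 845 = -834 (mod 13).
    Reduce coefficients mod 13: 5·t ≡ 11 (mod 13).
    The inverse of 5 mod 13 is 8 (since 5·8 = 40 = 3·13 + 1), so t ≡ 8·11 = 88 ≡ 10 (mod 13).
    Then x = 845 + 1071·10 = 11555, valid modulo lcm(1071, 13) = 13923: x ≡ 11555 (mod 13923).
Verify against each original: 11555 mod 7 = 5, 11555 mod 17 = 12, 11555 mod 9 = 8, 11555 mod 13 = 11.

x ≡ 11555 (mod 13923).


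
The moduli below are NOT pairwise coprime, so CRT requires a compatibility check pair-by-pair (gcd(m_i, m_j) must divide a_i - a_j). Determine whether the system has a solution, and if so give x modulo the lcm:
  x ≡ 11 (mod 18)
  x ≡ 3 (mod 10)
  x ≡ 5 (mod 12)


Moduli 18, 10, 12 are not pairwise coprime, so CRT works modulo lcm(m_i) when all pairwise compatibility conditions hold.
Pairwise compatibility: gcd(m_i, m_j) must divide a_i - a_j for every pair.
Merge one congruence at a time:
  Start: x ≡ 11 (mod 18).
  Combine with x ≡ 3 (mod 10): gcd(18, 10) = 2; 3 - 11 = -8, which IS divisible by 2, so compatible.
    Write x = 11 + 18·t and substitute into x ≡ 3 (mod 10): 18·t ≡ 3 − 11 = -8 (mod 10).
    Divide the congruence (and modulus) by g = 2: 9·t ≡ -4 (mod 5).
    Reduce coefficients mod 5: 4·t ≡ 1 (mod 5).
    The inverse of 4 mod 5 is 4 (since 4·4 = 16 = 3·5 + 1), so t ≡ 4·1 = 4 ≡ 4 (mod 5).
    Then x = 11 + 18·4 = 83, valid modulo lcm(18, 10) = 90: x ≡ 83 (mod 90).
  Combine with x ≡ 5 (mod 12): gcd(90, 12) = 6; 5 - 83 = -78, which IS divisible by 6, so compatible.
    Write x = 83 + 90·t and substitute into x ≡ 5 (mod 12): 90·t ≡ 5 − 83 = -78 (mod 12).
    Divide the congruence (and modulus) by g = 6: 15·t ≡ -13 (mod 2).
    Reduce coefficients mod 2: 1·t ≡ 1 (mod 2).
    So t ≡ 1 (mod 2).
    Then x = 83 + 90·1 = 173, valid modulo lcm(90, 12) = 180: x ≡ 173 (mod 180).
Verify: 173 mod 18 = 11, 173 mod 10 = 3, 173 mod 12 = 5.

x ≡ 173 (mod 180).


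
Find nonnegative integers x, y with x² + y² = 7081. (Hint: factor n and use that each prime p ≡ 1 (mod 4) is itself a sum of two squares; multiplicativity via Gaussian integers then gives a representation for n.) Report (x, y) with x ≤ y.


Step 1: Factor n = 7081 = 73 · 97.
Step 2: Check the mod-4 condition on each prime factor: 73 ≡ 1 (mod 4), exponent 1; 97 ≡ 1 (mod 4), exponent 1.
All primes ≡ 3 (mod 4) appear to even exponent (or don't appear), so by the two-squares theorem n IS expressible as a sum of two squares.
Step 3: Build a representation. Here n = 73 · 97 is a product of primes ≡ 1 (mod 4). Each prime p ≡ 1 (mod 4) is itself a sum of two squares; find a² by testing p − a² for a perfect square:
  73: 73 − 1² = 72, 73 − 2² = 69, 73 − 3² = 64 = 8² ⇒ 73 = 3² + 8².
  97: 97 − 1² = 96, 97 − 2² = 93, 97 − 3² = 88, 97 − 4² = 81 = 9² ⇒ 97 = 4² + 9².
  Combine using the Brahmagupta–Fibonacci identity (a² + b²)(c² + d²) = (ac − bd)² + (ad + bc)² = (ac + bd)² + (ad − bc)²:
  73 · 97 = 7081: from (3² + 8²)(4² + 9²), take (3·4 − 8·9, 3·9 + 8·4) = (12 − 72, 27 + 32) = (-60, 59); dropping signs (only squares matter) gives (60, 59); check 60² + 59² = 3600 + 3481 = 7081 ✓.
Step 4: Order so x ≤ y and verify: 59² + 60² = 3481 + 3600 = 7081 = n. ✓

n = 7081 = 59² + 60² (one valid representation with x ≤ y).


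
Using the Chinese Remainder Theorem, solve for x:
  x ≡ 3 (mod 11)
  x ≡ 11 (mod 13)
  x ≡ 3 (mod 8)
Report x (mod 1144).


Moduli 11, 13, 8 are pairwise coprime; by CRT there is a unique solution modulo M = 11 · 13 · 8 = 1144.
Solve pairwise, accumulating the modulus:
  Start with x ≡ 3 (mod 11).
  Combine with x ≡ 11 (mod 13): since gcd(11, 13) = 1, we get a unique residue mod 143.
    Write x = 3 + 11·t and substitute into x ≡ 11 (mod 13): 11·t ≡ 11 − 3 = 8 (mod 13).
    The inverse of 11 mod 13 is 6 (since 11·6 = 66 = 5·13 + 1), so t ≡ 6·8 = 48 ≡ 9 (mod 13).
    Then x = 3 + 11·9 = 102, valid modulo lcm(11, 13) = 143: x ≡ 102 (mod 143).
  Combine with x ≡ 3 (mod 8): since gcd(143, 8) = 1, we get a unique residue mod 1144.
    Write x = 102 + 143·t and substitute into x ≡ 3 (mod 8): 143·t ≡ 3 − 102 = -99 (mod 8).
    Reduce coefficients mod 8: 7·t ≡ 5 (mod 8).
    The inverse of 7 mod 8 is 7 (since 7·7 = 49 = 6·8 + 1), so t ≡ 7·5 = 35 ≡ 3 (mod 8).
    Then x = 102 + 143·3 = 531, valid modulo lcm(143, 8) = 1144: x ≡ 531 (mod 1144).
Verify: 531 mod 11 = 3 ✓, 531 mod 13 = 11 ✓, 531 mod 8 = 3 ✓.

x ≡ 531 (mod 1144).


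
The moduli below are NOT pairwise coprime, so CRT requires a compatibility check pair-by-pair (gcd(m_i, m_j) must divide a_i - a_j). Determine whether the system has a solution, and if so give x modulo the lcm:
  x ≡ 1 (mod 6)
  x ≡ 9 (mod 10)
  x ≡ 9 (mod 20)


Moduli 6, 10, 20 are not pairwise coprime, so CRT works modulo lcm(m_i) when all pairwise compatibility conditions hold.
Pairwise compatibility: gcd(m_i, m_j) must divide a_i - a_j for every pair.
Merge one congruence at a time:
  Start: x ≡ 1 (mod 6).
  Combine with x ≡ 9 (mod 10): gcd(6, 10) = 2; 9 - 1 = 8, which IS divisible by 2, so compatible.
    Write x = 1 + 6·t and substitute into x ≡ 9 (mod 10): 6·t ≡ 9 − 1 = 8 (mod 10).
    Divide the congruence (and modulus) by g = 2: 3·t ≡ 4 (mod 5).
    The inverse of 3 mod 5 is 2 (since 3·2 = 6 = 1·5 + 1), so t ≡ 2·4 = 8 ≡ 3 (mod 5).
    Then x = 1 + 6·3 = 19, valid modulo lcm(6, 10) = 30: x ≡ 19 (mod 30).
  Combine with x ≡ 9 (mod 20): gcd(30, 20) = 10; 9 - 19 = -10, which IS divisible by 10, so compatible.
    Write x = 19 + 30·t and substitute into x ≡ 9 (mod 20): 30·t ≡ 9 − 19 = -10 (mod 20).
    Divide the congruence (and modulus) by g = 10: 3·t ≡ -1 (mod 2).
    Reduce coefficients mod 2: 1·t ≡ 1 (mod 2).
    So t ≡ 1 (mod 2).
    Then x = 19 + 30·1 = 49, valid modulo lcm(30, 20) = 60: x ≡ 49 (mod 60).
Verify: 49 mod 6 = 1, 49 mod 10 = 9, 49 mod 20 = 9.

x ≡ 49 (mod 60).
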